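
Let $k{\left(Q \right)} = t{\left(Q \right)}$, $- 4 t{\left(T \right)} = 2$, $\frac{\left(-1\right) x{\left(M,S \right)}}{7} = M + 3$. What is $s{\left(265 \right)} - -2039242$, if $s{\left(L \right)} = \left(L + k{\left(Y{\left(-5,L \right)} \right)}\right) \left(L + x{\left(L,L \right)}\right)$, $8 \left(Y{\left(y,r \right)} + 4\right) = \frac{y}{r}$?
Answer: $\frac{3226265}{2} \approx 1.6131 \cdot 10^{6}$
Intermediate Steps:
$Y{\left(y,r \right)} = -4 + \frac{y}{8 r}$ ($Y{\left(y,r \right)} = -4 + \frac{y \frac{1}{r}}{8} = -4 + \frac{y}{8 r}$)
$x{\left(M,S \right)} = -21 - 7 M$ ($x{\left(M,S \right)} = - 7 \left(M + 3\right) = - 7 \left(3 + M\right) = -21 - 7 M$)
$t{\left(T \right)} = - \frac{1}{2}$ ($t{\left(T \right)} = \left(- \frac{1}{4}\right) 2 = - \frac{1}{2}$)
$k{\left(Q \right)} = - \frac{1}{2}$
$s{\left(L \right)} = \left(-21 - 6 L\right) \left(- \frac{1}{2} + L\right)$ ($s{\left(L \right)} = \left(L - \frac{1}{2}\right) \left(L - \left(21 + 7 L\right)\right) = \left(- \frac{1}{2} + L\right) \left(-21 - 6 L\right) = \left(-21 - 6 L\right) \left(- \frac{1}{2} + L\right)$)
$s{\left(265 \right)} - -2039242 = \left(\frac{21}{2} - 4770 - 6 \cdot 265^{2}\right) - -2039242 = \left(\frac{21}{2} - 4770 - 421350\right) + 2039242 = - \frac{852219}{2} + 2039242 = \frac{3226265}{2}$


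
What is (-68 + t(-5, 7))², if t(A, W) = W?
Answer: 3721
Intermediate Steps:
(-68 + t(-5, 7))² = (-68 + 7)² = (-61)² = 3721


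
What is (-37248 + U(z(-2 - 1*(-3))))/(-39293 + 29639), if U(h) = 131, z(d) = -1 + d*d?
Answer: 37117/9654 ≈ 3.8447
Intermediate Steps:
z(d) = -1 + d**2
(-37248 + U(z(-2 - 1*(-3))))/(-39293 + 29639) = (-37248 + 131)/(-39293 + 29639) = -37117/(-9654) = -37117*(-1/9654) = 37117/9654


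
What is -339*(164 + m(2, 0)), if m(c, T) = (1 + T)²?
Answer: -55935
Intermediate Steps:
-339*(164 + m(2, 0)) = -339*(164 + (1 + 0)²) = -339*(164 + 1²) = -339*(164 + 1) = -339*165 = -55935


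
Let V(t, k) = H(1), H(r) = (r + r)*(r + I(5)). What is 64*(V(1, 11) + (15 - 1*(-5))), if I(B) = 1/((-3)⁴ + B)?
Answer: 60608/43 ≈ 1409.5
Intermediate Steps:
I(B) = 1/(81 + B)
H(r) = 2*r*(1/86 + r) (H(r) = (r + r)*(r + 1/(81 + 5)) = (2*r)*(r + 1/86) = (2*r)*(1/86 + r) = 2*r*(1/86 + r))
V(t, k) = 87/43 (V(t, k) = (1/43)*1*(1 + 86*1) = (1/43)*1*(1 + 86) = (1/43)*1*87 = 87/43)
64*(V(1, 11) + (15 - 1*(-5))) = 64*(87/43 + (15 - 1*(-5))) = 64*(87/43 + (15 + 5)) = 64*(87/43 + 20) = 64*(947/43) = 60608/43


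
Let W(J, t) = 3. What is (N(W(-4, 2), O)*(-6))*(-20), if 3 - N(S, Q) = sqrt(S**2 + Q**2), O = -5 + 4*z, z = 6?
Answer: 360 - 120*sqrt(370) ≈ -1948.2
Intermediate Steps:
O = 19 (O = -5 + 4*6 = -5 + 24 = 19)
N(S, Q) = 3 - sqrt(Q**2 + S**2) (N(S, Q) = 3 - sqrt(S**2 + Q**2) = 3 - sqrt(Q**2 + S**2))
(N(W(-4, 2), O)*(-6))*(-20) = ((3 - sqrt(19**2 + 3**2))*(-6))*(-20) = ((3 - sqrt(361 + 9))*(-6))*(-20) = ((3 - sqrt(370))*(-6))*(-20) = (-18 + 6*sqrt(370))*(-20) = 360 - 120*sqrt(370)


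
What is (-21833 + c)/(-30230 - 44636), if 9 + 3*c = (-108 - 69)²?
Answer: 11393/74866 ≈ 0.15218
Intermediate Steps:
c = 10440 (c = -3 + (-108 - 69)²/3 = -3 + (⅓)*(-177)² = -3 + (⅓)*31329 = -3 + 10443 = 10440)
(-21833 + c)/(-30230 - 44636) = (-21833 + 10440)/(-30230 - 44636) = -11393/(-74866) = -11393*(-1/74866) = 11393/74866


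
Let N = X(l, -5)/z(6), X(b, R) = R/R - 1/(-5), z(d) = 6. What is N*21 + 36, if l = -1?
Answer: 201/5 ≈ 40.200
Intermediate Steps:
X(b, R) = 6/5 (X(b, R) = 1 - 1*(-⅕) = 1 + ⅕ = 6/5)
N = ⅕ (N = (6/5)/6 = (6/5)*(⅙) = ⅕ ≈ 0.20000)
N*21 + 36 = (⅕)*21 + 36 = 21/5 + 36 = 201/5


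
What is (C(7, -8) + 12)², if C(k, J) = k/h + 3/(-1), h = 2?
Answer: 625/4 ≈ 156.25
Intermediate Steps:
C(k, J) = -3 + k/2 (C(k, J) = k/2 + 3/(-1) = k*(½) + 3*(-1) = k/2 - 3 = -3 + k/2)
(C(7, -8) + 12)² = ((-3 + (½)*7) + 12)² = ((-3 + 7/2) + 12)² = (½ + 12)² = (25/2)² = 625/4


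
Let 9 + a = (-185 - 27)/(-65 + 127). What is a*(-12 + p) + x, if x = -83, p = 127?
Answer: -46848/31 ≈ -1511.2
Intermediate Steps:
a = -385/31 (a = -9 + (-185 - 27)/(-65 + 127) = -9 - 212/62 = -9 - 212*1/62 = -9 - 106/31 = -385/31 ≈ -12.419)
a*(-12 + p) + x = -385*(-12 + 127)/31 - 83 = -385/31*115 - 83 = -44275/31 - 83 = -46848/31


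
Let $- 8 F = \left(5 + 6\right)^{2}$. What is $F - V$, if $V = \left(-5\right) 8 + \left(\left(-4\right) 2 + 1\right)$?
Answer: $\frac{255}{8} \approx 31.875$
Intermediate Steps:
$V = -47$ ($V = -40 + \left(-8 + 1\right) = -40 - 7 = -47$)
$F = - \frac{121}{8}$ ($F = - \frac{\left(5 + 6\right)^{2}}{8} = - \frac{11^{2}}{8} = \left(- \frac{1}{8}\right) 121 = - \frac{121}{8} \approx -15.125$)
$F - V = - \frac{121}{8} - -47 = - \frac{121}{8} + 47 = \frac{255}{8}$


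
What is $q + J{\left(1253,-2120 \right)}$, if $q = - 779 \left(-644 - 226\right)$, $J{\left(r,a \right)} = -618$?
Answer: $677112$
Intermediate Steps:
$q = 677730$ ($q = \left(-779\right) \left(-870\right) = 677730$)
$q + J{\left(1253,-2120 \right)} = 677730 - 618 = 677112$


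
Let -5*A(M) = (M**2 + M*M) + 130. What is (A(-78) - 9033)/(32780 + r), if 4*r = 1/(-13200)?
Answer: -86687040/247254857 ≈ -0.35060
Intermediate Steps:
A(M) = -26 - 2*M**2/5 (A(M) = -((M**2 + M*M) + 130)/5 = -((M**2 + M**2) + 130)/5 = -(2*M**2 + 130)/5 = -(130 + 2*M**2)/5 = -26 - 2*M**2/5)
r = -1/52800 (r = (1/4)/(-13200) = (1/4)*(-1/13200) = -1/52800 ≈ -1.8939e-5)
(A(-78) - 9033)/(32780 + r) = ((-26 - 2/5*(-78)**2) - 9033)/(32780 - 1/52800) = ((-26 - 2/5*6084) - 9033)/(1730783999/52800) = ((-26 - 12168/5) - 9033)*(52800/1730783999) = (-12298/5 - 9033)*(52800/1730783999) = -57463/5*52800/1730783999 = -86687040/247254857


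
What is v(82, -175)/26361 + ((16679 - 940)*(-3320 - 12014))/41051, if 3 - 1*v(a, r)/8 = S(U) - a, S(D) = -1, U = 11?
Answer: -6361983632098/1082145411 ≈ -5879.0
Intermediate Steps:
v(a, r) = 32 + 8*a (v(a, r) = 24 - 8*(-1 - a) = 24 + (8 + 8*a) = 32 + 8*a)
v(82, -175)/26361 + ((16679 - 940)*(-3320 - 12014))/41051 = (32 + 8*82)/26361 + ((16679 - 940)*(-3320 - 12014))/41051 = (32 + 656)*(1/26361) + (15739*(-15334))*(1/41051) = 688*(1/26361) - 241341826*1/41051 = 688/26361 - 241341826/41051 = -6361983632098/1082145411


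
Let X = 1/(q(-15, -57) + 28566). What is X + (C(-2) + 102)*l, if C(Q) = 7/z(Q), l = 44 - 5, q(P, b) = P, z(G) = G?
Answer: 219357335/57102 ≈ 3841.5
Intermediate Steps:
l = 39
X = 1/28551 (X = 1/(-15 + 28566) = 1/28551 ≈ 3.5025e-5)
C(Q) = 7/Q
X + (C(-2) + 102)*l = 1/28551 + (7/(-2) + 102)*39 = 1/28551 + (7*(-1/2) + 102)*39 = 1/28551 + (-7/2 + 102)*39 = 1/28551 + (197/2)*39 = 1/28551 + 7683/2 = 219357335/57102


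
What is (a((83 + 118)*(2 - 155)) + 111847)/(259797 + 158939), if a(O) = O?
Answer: 40547/209368 ≈ 0.19366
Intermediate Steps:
(a((83 + 118)*(2 - 155)) + 111847)/(259797 + 158939) = ((83 + 118)*(2 - 155) + 111847)/(259797 + 158939) = (201*(-153) + 111847)/418736 = (-30753 + 111847)*(1/418736) = 81094*(1/418736) = 40547/209368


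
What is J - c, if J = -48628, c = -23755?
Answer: -24873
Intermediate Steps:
J - c = -48628 - 1*(-23755) = -48628 + 23755 = -24873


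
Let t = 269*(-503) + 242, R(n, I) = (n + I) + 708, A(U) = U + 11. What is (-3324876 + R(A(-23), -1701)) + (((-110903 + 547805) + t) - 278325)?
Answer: -3302369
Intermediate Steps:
A(U) = 11 + U
R(n, I) = 708 + I + n (R(n, I) = (I + n) + 708 = 708 + I + n)
t = -135065 (t = -135307 + 242 = -135065)
(-3324876 + R(A(-23), -1701)) + (((-110903 + 547805) + t) - 278325) = (-3324876 + (708 - 1701 + (11 - 23))) + (((-110903 + 547805) - 135065) - 278325) = (-3324876 + (708 - 1701 - 12)) + ((436902 - 135065) - 278325) = (-3324876 - 1005) + (301837 - 278325) = -3325881 + 23512 = -3302369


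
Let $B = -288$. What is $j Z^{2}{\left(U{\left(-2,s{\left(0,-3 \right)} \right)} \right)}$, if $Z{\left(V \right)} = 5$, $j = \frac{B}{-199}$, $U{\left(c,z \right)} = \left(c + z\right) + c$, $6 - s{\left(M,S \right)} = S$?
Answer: $\frac{7200}{199} \approx 36.181$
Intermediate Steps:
$s{\left(M,S \right)} = 6 - S$
$U{\left(c,z \right)} = z + 2 c$
$j = \frac{288}{199}$ ($j = - \frac{288}{-199} = \left(-288\right) \left(- \frac{1}{199}\right) = \frac{288}{199} \approx 1.4472$)
$j Z^{2}{\left(U{\left(-2,s{\left(0,-3 \right)} \right)} \right)} = \frac{288 \cdot 5^{2}}{199} = \frac{288}{199} \cdot 25 = \frac{7200}{199}$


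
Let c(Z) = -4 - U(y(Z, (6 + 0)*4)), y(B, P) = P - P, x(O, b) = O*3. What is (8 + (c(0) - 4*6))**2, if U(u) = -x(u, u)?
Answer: 400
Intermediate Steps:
x(O, b) = 3*O
y(B, P) = 0
U(u) = -3*u
c(Z) = -4 (c(Z) = -4 - (-3)*0 = -4 - 1*0 = -4 + 0 = -4)
(8 + (c(0) - 4*6))**2 = (8 + (-4 - 4*6))**2 = (8 + (-4 - 24))**2 = (8 - 28)**2 = (-20)**2 = 400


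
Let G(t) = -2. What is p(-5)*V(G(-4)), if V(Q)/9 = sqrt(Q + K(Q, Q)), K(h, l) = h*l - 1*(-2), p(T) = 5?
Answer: 90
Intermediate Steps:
K(h, l) = 2 + h*l (K(h, l) = h*l + 2 = 2 + h*l)
V(Q) = 9*sqrt(2 + Q + Q**2) (V(Q) = 9*sqrt(Q + (2 + Q*Q)) = 9*sqrt(Q + (2 + Q**2)) = 9*sqrt(2 + Q + Q**2))
p(-5)*V(G(-4)) = 5*(9*sqrt(2 - 2 + (-2)**2)) = 5*(9*sqrt(2 - 2 + 4)) = 5*(9*sqrt(4)) = 5*(9*2) = 5*18 = 90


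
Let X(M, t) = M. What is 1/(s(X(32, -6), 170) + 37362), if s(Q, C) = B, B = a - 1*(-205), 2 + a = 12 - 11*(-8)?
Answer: 1/37665 ≈ 2.6550e-5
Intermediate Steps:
a = 98 (a = -2 + (12 - 11*(-8)) = -2 + (12 + 88) = -2 + 100 = 98)
B = 303 (B = 98 - 1*(-205) = 98 + 205 = 303)
s(Q, C) = 303
1/(s(X(32, -6), 170) + 37362) = 1/(303 + 37362) = 1/37665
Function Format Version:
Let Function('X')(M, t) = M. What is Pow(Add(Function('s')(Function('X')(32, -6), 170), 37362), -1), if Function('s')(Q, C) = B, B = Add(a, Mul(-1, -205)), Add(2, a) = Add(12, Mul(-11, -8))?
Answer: Rational(1, 37665) ≈ 2.6550e-5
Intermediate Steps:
a = 98 (a = Add(-2, Add(12, Mul(-11, -8))) = Add(-2, Add(12, 88)) = Add(-2, 100) = 98)
B = 303 (B = Add(98, Mul(-1, -205)) = Add(98, 205) = 303)
Function('s')(Q, C) = 303
Pow(Add(Function('s')(Function('X')(32, -6), 170), 37362), -1) = Pow(Add(303, 37362), -1) = Pow(37665, -1) = Rational(1, 37665)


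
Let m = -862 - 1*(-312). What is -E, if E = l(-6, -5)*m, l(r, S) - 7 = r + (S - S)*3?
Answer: 550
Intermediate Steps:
m = -550 (m = -862 + 312 = -550)
l(r, S) = 7 + r (l(r, S) = 7 + (r + (S - S)*3) = 7 + (r + 0*3) = 7 + (r + 0) = 7 + r)
E = -550 (E = (7 - 6)*(-550) = 1*(-550) = -550)
-E = -1*(-550) = 550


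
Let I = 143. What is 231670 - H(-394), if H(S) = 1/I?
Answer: 33128809/143 ≈ 2.3167e+5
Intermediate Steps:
H(S) = 1/143
231670 - H(-394) = 231670 - 1*1/143 = 231670 - 1/143 = 33128809/143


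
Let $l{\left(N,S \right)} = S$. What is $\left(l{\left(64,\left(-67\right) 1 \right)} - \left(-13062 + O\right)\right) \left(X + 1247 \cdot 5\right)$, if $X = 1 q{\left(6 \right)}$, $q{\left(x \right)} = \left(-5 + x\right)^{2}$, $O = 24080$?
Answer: $-69126060$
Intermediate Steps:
$X = 1$ ($X = 1 \left(-5 + 6\right)^{2} = 1 \cdot 1^{2} = 1 \cdot 1 = 1$)
$\left(l{\left(64,\left(-67\right) 1 \right)} - \left(-13062 + O\right)\right) \left(X + 1247 \cdot 5\right) = \left(\left(-67\right) 1 + \left(13062 - 24080\right)\right) \left(1 + 1247 \cdot 5\right) = \left(-67 + \left(13062 - 24080\right)\right) \left(1 + 6235\right) = \left(-67 - 11018\right) 6236 = \left(-11085\right) 6236 = -69126060$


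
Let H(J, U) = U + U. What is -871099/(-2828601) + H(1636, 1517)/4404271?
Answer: 3845138039263/12457925354871 ≈ 0.30865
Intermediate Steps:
H(J, U) = 2*U
-871099/(-2828601) + H(1636, 1517)/4404271 = -871099/(-2828601) + (2*1517)/4404271 = -871099*(-1/2828601) + 3034*(1/4404271) = 871099/2828601 + 3034/4404271 = 3845138039263/12457925354871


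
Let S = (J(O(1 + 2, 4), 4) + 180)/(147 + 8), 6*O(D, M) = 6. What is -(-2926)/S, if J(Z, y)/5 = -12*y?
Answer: -45353/6 ≈ -7558.8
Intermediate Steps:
O(D, M) = 1 (O(D, M) = (⅙)*6 = 1)
J(Z, y) = -60*y (J(Z, y) = 5*(-12*y) = -60*y)
S = -12/31 (S = (-60*4 + 180)/(147 + 8) = (-240 + 180)/155 = -60*1/155 = -12/31 ≈ -0.38710)
-(-2926)/S = -(-2926)/(-12/31) = -(-2926)*(-31)/12 = -14*6479/12 = -45353/6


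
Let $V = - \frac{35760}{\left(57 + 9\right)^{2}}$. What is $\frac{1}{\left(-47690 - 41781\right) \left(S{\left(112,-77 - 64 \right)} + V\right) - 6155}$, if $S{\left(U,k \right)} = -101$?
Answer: $\frac{363}{3544664588} \approx 1.0241 \cdot 10^{-7}$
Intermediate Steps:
$V = - \frac{2980}{363}$ ($V = - \frac{35760}{66^{2}} = - \frac{35760}{4356} = \left(-35760\right) \frac{1}{4356} = - \frac{2980}{363} \approx -8.2094$)
$\frac{1}{\left(-47690 - 41781\right) \left(S{\left(112,-77 - 64 \right)} + V\right) - 6155} = \frac{1}{\left(-47690 - 41781\right) \left(-101 - \frac{2980}{363}\right) - 6155} = \frac{1}{\left(-89471\right) \left(- \frac{39643}{363}\right) - 6155} = \frac{1}{\frac{3546898853}{363} - 6155} = \frac{1}{\frac{3544664588}{363}} = \frac{363}{3544664588}$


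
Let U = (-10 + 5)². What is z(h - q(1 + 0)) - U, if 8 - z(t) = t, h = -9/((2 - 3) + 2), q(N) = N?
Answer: -7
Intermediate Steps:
h = -9 (h = -9/(-1 + 2) = -9/1 = -9*1 = -9)
z(t) = 8 - t
U = 25 (U = (-5)² = 25)
z(h - q(1 + 0)) - U = (8 - (-9 - (1 + 0))) - 1*25 = (8 - (-9 - 1*1)) - 25 = (8 - (-9 - 1)) - 25 = (8 - 1*(-10)) - 25 = (8 + 10) - 25 = 18 - 25 = -7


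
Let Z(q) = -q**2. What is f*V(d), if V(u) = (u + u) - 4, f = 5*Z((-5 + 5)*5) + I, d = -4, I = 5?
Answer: -60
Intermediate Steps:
f = 5 (f = 5*(-((-5 + 5)*5)**2) + 5 = 5*(-(0*5)**2) + 5 = 5*(-1*0**2) + 5 = 5*(-1*0) + 5 = 5*0 + 5 = 0 + 5 = 5)
V(u) = -4 + 2*u (V(u) = 2*u - 4 = -4 + 2*u)
f*V(d) = 5*(-4 + 2*(-4)) = 5*(-4 - 8) = 5*(-12) = -60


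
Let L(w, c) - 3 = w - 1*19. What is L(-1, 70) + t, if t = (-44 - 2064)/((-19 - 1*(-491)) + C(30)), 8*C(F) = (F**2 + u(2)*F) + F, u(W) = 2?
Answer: -48943/2383 ≈ -20.538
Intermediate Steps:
L(w, c) = -16 + w (L(w, c) = 3 + (w - 1*19) = 3 + (w - 19) = 3 + (-19 + w) = -16 + w)
C(F) = F**2/8 + 3*F/8 (C(F) = ((F**2 + 2*F) + F)/8 = (F**2 + 3*F)/8 = F**2/8 + 3*F/8)
t = -8432/2383 (t = (-44 - 2064)/((-19 - 1*(-491)) + (1/8)*30*(3 + 30)) = -2108/((-19 + 491) + (1/8)*30*33) = -2108/(472 + 495/4) = -2108/2383/4 = -2108*4/2383 = -8432/2383 ≈ -3.5384)
L(-1, 70) + t = (-16 - 1) - 8432/2383 = -17 - 8432/2383 = -48943/2383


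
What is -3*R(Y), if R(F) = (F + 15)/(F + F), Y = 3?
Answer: -9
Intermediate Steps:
R(F) = (15 + F)/(2*F) (R(F) = (15 + F)/((2*F)) = (15 + F)*(1/(2*F)) = (15 + F)/(2*F))
-3*R(Y) = -3*(15 + 3)/(2*3) = -3*18/(2*3) = -3*3 = -9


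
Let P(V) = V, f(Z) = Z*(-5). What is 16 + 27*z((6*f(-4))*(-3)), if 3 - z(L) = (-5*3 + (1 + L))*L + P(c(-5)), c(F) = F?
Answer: -3635048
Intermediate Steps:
f(Z) = -5*Z
z(L) = 8 - L*(-14 + L) (z(L) = 3 - ((-5*3 + (1 + L))*L - 5) = 3 - ((-15 + (1 + L))*L - 5) = 3 - ((-14 + L)*L - 5) = 3 - (L*(-14 + L) - 5) = 3 - (-5 + L*(-14 + L)) = 3 + (5 - L*(-14 + L)) = 8 - L*(-14 + L))
16 + 27*z((6*f(-4))*(-3)) = 16 + 27*(8 - ((6*(-5*(-4)))*(-3))² + 14*((6*(-5*(-4)))*(-3))) = 16 + 27*(8 - ((6*20)*(-3))² + 14*((6*20)*(-3))) = 16 + 27*(8 - (120*(-3))² + 14*(120*(-3))) = 16 + 27*(8 - 1*(-360)² + 14*(-360)) = 16 + 27*(8 - 1*129600 - 5040) = 16 + 27*(8 - 129600 - 5040) = 16 + 27*(-134632) = 16 - 3635064 = -3635048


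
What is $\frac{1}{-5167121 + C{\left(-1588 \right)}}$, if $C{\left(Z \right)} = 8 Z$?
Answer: $- \frac{1}{5179825} \approx -1.9306 \cdot 10^{-7}$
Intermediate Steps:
$\frac{1}{-5167121 + C{\left(-1588 \right)}} = \frac{1}{-5167121 + 8 \left(-1588\right)} = \frac{1}{-5167121 - 12704} = \frac{1}{-5179825} = - \frac{1}{5179825}$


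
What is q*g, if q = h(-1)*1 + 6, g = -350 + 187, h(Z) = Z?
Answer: -815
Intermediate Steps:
g = -163
q = 5 (q = -1*1 + 6 = -1 + 6 = 5)
q*g = 5*(-163) = -815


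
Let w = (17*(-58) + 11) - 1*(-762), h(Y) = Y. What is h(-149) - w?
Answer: 64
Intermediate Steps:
w = -213 (w = (-986 + 11) + 762 = -975 + 762 = -213)
h(-149) - w = -149 - 1*(-213) = -149 + 213 = 64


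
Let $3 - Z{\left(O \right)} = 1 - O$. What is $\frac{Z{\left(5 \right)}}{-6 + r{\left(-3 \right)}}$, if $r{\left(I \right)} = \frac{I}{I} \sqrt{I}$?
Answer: $- \frac{14}{13} - \frac{7 i \sqrt{3}}{39} \approx -1.0769 - 0.31088 i$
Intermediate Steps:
$r{\left(I \right)} = \sqrt{I}$ ($r{\left(I \right)} = 1 \sqrt{I} = \sqrt{I}$)
$Z{\left(O \right)} = 2 + O$ ($Z{\left(O \right)} = 3 - \left(1 - O\right) = 3 + \left(-1 + O\right) = 2 + O$)
$\frac{Z{\left(5 \right)}}{-6 + r{\left(-3 \right)}} = \frac{2 + 5}{-6 + \sqrt{-3}} = \frac{1}{-6 + i \sqrt{3}} \cdot 7 = \frac{7}{-6 + i \sqrt{3}}$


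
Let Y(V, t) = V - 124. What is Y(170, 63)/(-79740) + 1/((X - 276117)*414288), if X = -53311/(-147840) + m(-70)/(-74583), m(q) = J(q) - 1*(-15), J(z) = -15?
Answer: -42875745845173/74324172214877370 ≈ -0.00057688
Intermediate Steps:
m(q) = 0 (m(q) = -15 - 1*(-15) = -15 + 15 = 0)
Y(V, t) = -124 + V
X = 53311/147840 (X = -53311/(-147840) + 0/(-74583) = -53311*(-1/147840) + 0*(-1/74583) = 53311/147840 + 0 = 53311/147840 ≈ 0.36060)
Y(170, 63)/(-79740) + 1/((X - 276117)*414288) = (-124 + 170)/(-79740) + 1/((53311/147840 - 276117)*414288) = 46*(-1/79740) + (1/414288)/(-40821083969/147840) = -23/39870 - 147840/40821083969*1/414288 = -23/39870 - 440/50332396533777 = -42875745845173/74324172214877370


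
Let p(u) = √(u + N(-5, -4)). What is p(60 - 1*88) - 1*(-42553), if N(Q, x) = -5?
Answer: 42553 + I*√33 ≈ 42553.0 + 5.7446*I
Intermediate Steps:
p(u) = √(-5 + u) (p(u) = √(u - 5) = √(-5 + u))
p(60 - 1*88) - 1*(-42553) = √(-5 + (60 - 1*88)) - 1*(-42553) = √(-5 + (60 - 88)) + 42553 = √(-5 - 28) + 42553 = √(-33) + 42553 = I*√33 + 42553 = 42553 + I*√33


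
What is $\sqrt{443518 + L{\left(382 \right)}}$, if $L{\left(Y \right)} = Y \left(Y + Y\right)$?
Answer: $\sqrt{735366} \approx 857.54$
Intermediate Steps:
$L{\left(Y \right)} = 2 Y^{2}$ ($L{\left(Y \right)} = Y 2 Y = 2 Y^{2}$)
$\sqrt{443518 + L{\left(382 \right)}} = \sqrt{443518 + 2 \cdot 382^{2}} = \sqrt{443518 + 2 \cdot 145924} = \sqrt{443518 + 291848} = \sqrt{735366}$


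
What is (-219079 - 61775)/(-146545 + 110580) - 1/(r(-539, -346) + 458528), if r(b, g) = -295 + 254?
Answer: 128767871933/16489484955 ≈ 7.8091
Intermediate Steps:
r(b, g) = -41
(-219079 - 61775)/(-146545 + 110580) - 1/(r(-539, -346) + 458528) = (-219079 - 61775)/(-146545 + 110580) - 1/(-41 + 458528) = -280854/(-35965) - 1/458487 = -280854*(-1/35965) - 1*1/458487 = 280854/35965 - 1/458487 = 128767871933/16489484955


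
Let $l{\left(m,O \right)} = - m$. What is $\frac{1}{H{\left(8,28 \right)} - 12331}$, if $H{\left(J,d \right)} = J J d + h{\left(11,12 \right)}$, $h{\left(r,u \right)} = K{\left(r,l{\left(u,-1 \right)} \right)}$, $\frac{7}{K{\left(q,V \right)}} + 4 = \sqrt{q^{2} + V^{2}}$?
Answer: $- \frac{2624183}{27655969496} - \frac{7 \sqrt{265}}{27655969496} \approx -9.4891 \cdot 10^{-5}$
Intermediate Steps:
$K{\left(q,V \right)} = \frac{7}{-4 + \sqrt{V^{2} + q^{2}}}$ ($K{\left(q,V \right)} = \frac{7}{-4 + \sqrt{q^{2} + V^{2}}} = \frac{7}{-4 + \sqrt{V^{2} + q^{2}}}$)
$h{\left(r,u \right)} = \frac{7}{-4 + \sqrt{r^{2} + u^{2}}}$ ($h{\left(r,u \right)} = \frac{7}{-4 + \sqrt{\left(- u\right)^{2} + r^{2}}} = \frac{7}{-4 + \sqrt{u^{2} + r^{2}}} = \frac{7}{-4 + \sqrt{r^{2} + u^{2}}}$)
$H{\left(J,d \right)} = \frac{7}{-4 + \sqrt{265}} + d J^{2}$ ($H{\left(J,d \right)} = J J d + \frac{7}{-4 + \sqrt{11^{2} + 12^{2}}} = J^{2} d + \frac{7}{-4 + \sqrt{121 + 144}} = d J^{2} + \frac{7}{-4 + \sqrt{265}} = \frac{7}{-4 + \sqrt{265}} + d J^{2}$)
$\frac{1}{H{\left(8,28 \right)} - 12331} = \frac{1}{\left(\frac{28}{249} + \frac{7 \sqrt{265}}{249} + 28 \cdot 8^{2}\right) - 12331} = \frac{1}{\left(\frac{28}{249} + \frac{7 \sqrt{265}}{249} + 28 \cdot 64\right) - 12331} = \frac{1}{\left(\frac{28}{249} + \frac{7 \sqrt{265}}{249} + 1792\right) - 12331} = \frac{1}{\left(\frac{446236}{249} + \frac{7 \sqrt{265}}{249}\right) - 12331} = \frac{1}{- \frac{2624183}{249} + \frac{7 \sqrt{265}}{249}}$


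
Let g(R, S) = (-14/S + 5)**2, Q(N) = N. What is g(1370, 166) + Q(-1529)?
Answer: -10366817/6889 ≈ -1504.8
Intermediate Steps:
g(R, S) = (5 - 14/S)**2
g(1370, 166) + Q(-1529) = (-14 + 5*166)**2/166**2 - 1529 = (-14 + 830)**2/27556 - 1529 = (1/27556)*816**2 - 1529 = (1/27556)*665856 - 1529 = 166464/6889 - 1529 = -10366817/6889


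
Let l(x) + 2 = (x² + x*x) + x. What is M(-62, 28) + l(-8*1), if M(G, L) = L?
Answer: 146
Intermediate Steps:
l(x) = -2 + x + 2*x² (l(x) = -2 + ((x² + x*x) + x) = -2 + ((x² + x²) + x) = -2 + (2*x² + x) = -2 + (x + 2*x²) = -2 + x + 2*x²)
M(-62, 28) + l(-8*1) = 28 + (-2 - 8*1 + 2*(-8*1)²) = 28 + (-2 - 8 + 2*(-8)²) = 28 + (-2 - 8 + 2*64) = 28 + (-2 - 8 + 128) = 28 + 118 = 146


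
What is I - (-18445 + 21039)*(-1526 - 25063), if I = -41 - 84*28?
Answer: 68969473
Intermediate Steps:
I = -2393 (I = -41 - 2352 = -2393)
I - (-18445 + 21039)*(-1526 - 25063) = -2393 - (-18445 + 21039)*(-1526 - 25063) = -2393 - 2594*(-26589) = -2393 - 1*(-68971866) = -2393 + 68971866 = 68969473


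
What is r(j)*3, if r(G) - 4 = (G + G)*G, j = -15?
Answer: 1362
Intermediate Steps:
r(G) = 4 + 2*G² (r(G) = 4 + (G + G)*G = 4 + (2*G)*G = 4 + 2*G²)
r(j)*3 = (4 + 2*(-15)²)*3 = (4 + 2*225)*3 = (4 + 450)*3 = 454*3 = 1362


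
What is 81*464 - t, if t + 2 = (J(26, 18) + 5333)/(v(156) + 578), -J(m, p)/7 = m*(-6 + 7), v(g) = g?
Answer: 27582973/734 ≈ 37579.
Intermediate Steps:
J(m, p) = -7*m (J(m, p) = -7*m*(-6 + 7) = -7*m)
t = 3683/734 (t = -2 + (-7*26 + 5333)/(156 + 578) = -2 + (-182 + 5333)/734 = -2 + 5151*(1/734) = -2 + 5151/734 = 3683/734 ≈ 5.0177)
81*464 - t = 81*464 - 1*3683/734 = 37584 - 3683/734 = 27582973/734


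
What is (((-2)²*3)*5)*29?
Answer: 1740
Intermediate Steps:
(((-2)²*3)*5)*29 = ((4*3)*5)*29 = (12*5)*29 = 60*29 = 1740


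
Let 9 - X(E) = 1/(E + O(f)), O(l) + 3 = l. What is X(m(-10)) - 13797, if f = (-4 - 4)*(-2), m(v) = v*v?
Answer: -1558045/113 ≈ -13788.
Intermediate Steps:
m(v) = v²
f = 16 (f = -8*(-2) = 16)
O(l) = -3 + l
X(E) = 9 - 1/(13 + E) (X(E) = 9 - 1/(E + (-3 + 16)) = 9 - 1/(E + 13) = 9 - 1/(13 + E))
X(m(-10)) - 13797 = (116 + 9*(-10)²)/(13 + (-10)²) - 13797 = (116 + 9*100)/(13 + 100) - 13797 = (116 + 900)/113 - 13797 = (1/113)*1016 - 13797 = 1016/113 - 13797 = -1558045/113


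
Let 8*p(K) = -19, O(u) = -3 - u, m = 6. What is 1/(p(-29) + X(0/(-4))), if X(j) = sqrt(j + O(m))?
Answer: -152/937 - 192*I/937 ≈ -0.16222 - 0.20491*I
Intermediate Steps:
p(K) = -19/8 (p(K) = (1/8)*(-19) = -19/8)
X(j) = sqrt(-9 + j) (X(j) = sqrt(j + (-3 - 1*6)) = sqrt(j + (-3 - 6)) = sqrt(j - 9) = sqrt(-9 + j))
1/(p(-29) + X(0/(-4))) = 1/(-19/8 + sqrt(-9 + 0/(-4))) = 1/(-19/8 + sqrt(-9 + 0*(-1/4))) = 1/(-19/8 + sqrt(-9 + 0)) = 1/(-19/8 + sqrt(-9)) = 1/(-19/8 + 3*I) = 64*(-19/8 - 3*I)/937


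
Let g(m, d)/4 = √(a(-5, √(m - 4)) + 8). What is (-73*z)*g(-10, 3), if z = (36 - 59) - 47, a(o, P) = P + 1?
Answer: 20440*√(9 + I*√14) ≈ 62579.0 + 12490.0*I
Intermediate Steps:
a(o, P) = 1 + P
g(m, d) = 4*√(9 + √(-4 + m)) (g(m, d) = 4*√((1 + √(m - 4)) + 8) = 4*√((1 + √(-4 + m)) + 8) = 4*√(9 + √(-4 + m)))
z = -70 (z = -23 - 47 = -70)
(-73*z)*g(-10, 3) = (-73*(-70))*(4*√(9 + √(-4 - 10))) = 5110*(4*√(9 + √(-14))) = 5110*(4*√(9 + I*√14)) = 20440*√(9 + I*√14)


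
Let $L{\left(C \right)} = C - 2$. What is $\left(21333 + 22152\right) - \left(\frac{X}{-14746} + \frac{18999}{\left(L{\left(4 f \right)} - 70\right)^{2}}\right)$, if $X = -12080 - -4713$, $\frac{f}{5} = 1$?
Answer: $\frac{866792663309}{19936592} \approx 43478.0$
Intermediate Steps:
$f = 5$ ($f = 5 \cdot 1 = 5$)
$L{\left(C \right)} = -2 + C$ ($L{\left(C \right)} = C - 2 = -2 + C$)
$X = -7367$ ($X = -12080 + 4713 = -7367$)
$\left(21333 + 22152\right) - \left(\frac{X}{-14746} + \frac{18999}{\left(L{\left(4 f \right)} - 70\right)^{2}}\right) = \left(21333 + 22152\right) - \left(- \frac{7367}{-14746} + \frac{18999}{\left(\left(-2 + 4 \cdot 5\right) - 70\right)^{2}}\right) = 43485 - \left(\left(-7367\right) \left(- \frac{1}{14746}\right) + \frac{18999}{\left(\left(-2 + 20\right) - 70\right)^{2}}\right) = 43485 - \left(\frac{7367}{14746} + \frac{18999}{\left(18 - 70\right)^{2}}\right) = 43485 - \left(\frac{7367}{14746} + \frac{18999}{\left(-52\right)^{2}}\right) = 43485 - \left(\frac{7367}{14746} + \frac{18999}{2704}\right) = 43485 - \frac{150039811}{19936592} = \frac{866792663309}{19936592}$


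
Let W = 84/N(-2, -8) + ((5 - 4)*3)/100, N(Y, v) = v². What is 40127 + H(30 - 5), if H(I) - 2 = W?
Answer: 16052137/400 ≈ 40130.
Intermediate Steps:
W = 537/400 (W = 84/((-8)²) + ((5 - 4)*3)/100 = 84/64 + (1*3)*(1/100) = 84*(1/64) + 3*(1/100) = 21/16 + 3/100 = 537/400 ≈ 1.3425)
H(I) = 1337/400 (H(I) = 2 + 537/400 = 1337/400)
40127 + H(30 - 5) = 40127 + 1337/400 = 16052137/400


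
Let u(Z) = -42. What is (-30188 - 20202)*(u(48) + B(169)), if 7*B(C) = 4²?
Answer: 14008420/7 ≈ 2.0012e+6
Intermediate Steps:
B(C) = 16/7 (B(C) = (⅐)*4² = (⅐)*16 = 16/7)
(-30188 - 20202)*(u(48) + B(169)) = (-30188 - 20202)*(-42 + 16/7) = -50390*(-278/7) = 14008420/7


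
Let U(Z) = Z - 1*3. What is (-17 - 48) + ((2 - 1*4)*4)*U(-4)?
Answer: -9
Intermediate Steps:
U(Z) = -3 + Z (U(Z) = Z - 3 = -3 + Z)
(-17 - 48) + ((2 - 1*4)*4)*U(-4) = (-17 - 48) + ((2 - 1*4)*4)*(-3 - 4) = -65 + ((2 - 4)*4)*(-7) = -65 - 2*4*(-7) = -65 - 8*(-7) = -65 + 56 = -9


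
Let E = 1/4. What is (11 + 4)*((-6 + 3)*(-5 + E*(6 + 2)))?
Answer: 135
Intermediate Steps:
E = 1/4 ≈ 0.25000
(11 + 4)*((-6 + 3)*(-5 + E*(6 + 2))) = (11 + 4)*((-6 + 3)*(-5 + (6 + 2)/4)) = 15*(-3*(-5 + (1/4)*8)) = 15*(-3*(-5 + 2)) = 15*(-3*(-3)) = 15*9 = 135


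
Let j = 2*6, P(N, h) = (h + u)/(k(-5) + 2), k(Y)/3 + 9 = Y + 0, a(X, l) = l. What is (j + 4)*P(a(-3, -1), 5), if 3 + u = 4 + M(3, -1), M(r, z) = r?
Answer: -18/5 ≈ -3.6000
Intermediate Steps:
u = 4 (u = -3 + (4 + 3) = -3 + 7 = 4)
k(Y) = -27 + 3*Y (k(Y) = -27 + 3*(Y + 0) = -27 + 3*Y)
P(N, h) = -⅒ - h/40 (P(N, h) = (h + 4)/((-27 + 3*(-5)) + 2) = (4 + h)/((-27 - 15) + 2) = (4 + h)/(-42 + 2) = (4 + h)/(-40) = (4 + h)*(-1/40) = -⅒ - h/40)
j = 12
(j + 4)*P(a(-3, -1), 5) = (12 + 4)*(-⅒ - 1/40*5) = 16*(-⅒ - ⅛) = 16*(-9/40) = -18/5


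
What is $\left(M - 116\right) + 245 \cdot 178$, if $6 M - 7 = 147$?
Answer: $\frac{130559}{3} \approx 43520.0$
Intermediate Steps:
$M = \frac{77}{3}$ ($M = \frac{7}{6} + \frac{1}{6} \cdot 147 = \frac{7}{6} + \frac{49}{2} = \frac{77}{3} \approx 25.667$)
$\left(M - 116\right) + 245 \cdot 178 = \left(\frac{77}{3} - 116\right) + 245 \cdot 178 = - \frac{271}{3} + 43610 = \frac{130559}{3}$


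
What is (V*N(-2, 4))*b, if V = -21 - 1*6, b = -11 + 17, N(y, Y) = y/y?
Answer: -162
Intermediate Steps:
N(y, Y) = 1
b = 6
V = -27 (V = -21 - 6 = -27)
(V*N(-2, 4))*b = -27*1*6 = -27*6 = -162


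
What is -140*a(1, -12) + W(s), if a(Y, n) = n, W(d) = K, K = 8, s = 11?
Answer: 1688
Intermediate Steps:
W(d) = 8
-140*a(1, -12) + W(s) = -140*(-12) + 8 = 1680 + 8 = 1688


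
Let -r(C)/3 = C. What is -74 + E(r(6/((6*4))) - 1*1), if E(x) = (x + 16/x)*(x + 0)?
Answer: -879/16 ≈ -54.938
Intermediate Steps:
r(C) = -3*C
E(x) = x*(x + 16/x) (E(x) = (x + 16/x)*x = x*(x + 16/x))
-74 + E(r(6/((6*4))) - 1*1) = -74 + (16 + (-18/(6*4) - 1*1)²) = -74 + (16 + (-18/24 - 1)²) = -74 + (16 + (-3*¼ - 1)²) = -74 + (16 + (-¾ - 1)²) = -74 + (16 + (-7/4)²) = -74 + (16 + 49/16) = -74 + 305/16 = -879/16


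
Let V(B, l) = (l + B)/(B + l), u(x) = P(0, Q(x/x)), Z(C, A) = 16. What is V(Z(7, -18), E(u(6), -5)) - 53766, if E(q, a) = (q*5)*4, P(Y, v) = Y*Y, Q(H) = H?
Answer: -53765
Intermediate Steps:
P(Y, v) = Y²
u(x) = 0 (u(x) = 0² = 0)
E(q, a) = 20*q (E(q, a) = (5*q)*4 = 20*q)
V(B, l) = 1 (V(B, l) = (B + l)/(B + l) = 1)
V(Z(7, -18), E(u(6), -5)) - 53766 = 1 - 53766 = -53765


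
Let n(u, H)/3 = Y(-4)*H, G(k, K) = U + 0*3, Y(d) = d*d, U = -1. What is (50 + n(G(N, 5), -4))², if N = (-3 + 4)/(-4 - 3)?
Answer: 20164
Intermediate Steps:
Y(d) = d²
N = -⅐ (N = 1/(-7) = 1*(-⅐) = -⅐ ≈ -0.14286)
G(k, K) = -1 (G(k, K) = -1 + 0*3 = -1 + 0 = -1)
n(u, H) = 48*H (n(u, H) = 3*((-4)²*H) = 3*(16*H) = 48*H)
(50 + n(G(N, 5), -4))² = (50 + 48*(-4))² = (50 - 192)² = (-142)² = 20164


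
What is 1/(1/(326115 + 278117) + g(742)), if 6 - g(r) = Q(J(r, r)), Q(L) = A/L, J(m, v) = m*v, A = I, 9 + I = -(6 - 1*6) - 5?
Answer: 11881013816/71286404675 ≈ 0.16667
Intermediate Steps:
I = -14 (I = -9 + (-(6 - 1*6) - 5) = -9 + (-(6 - 6) - 5) = -9 + (-1*0 - 5) = -9 + (0 - 5) = -9 - 5 = -14)
A = -14
Q(L) = -14/L
g(r) = 6 + 14/r**2 (g(r) = 6 - (-14)/(r*r) = 6 - (-14)/(r**2) = 6 - (-14)/r**2 = 6 + 14/r**2)
1/(1/(326115 + 278117) + g(742)) = 1/(1/(326115 + 278117) + (6 + 14/742**2)) = 1/(1/604232 + (6 + 14*(1/550564))) = 1/(1/604232 + (6 + 1/39326)) = 1/(1/604232 + 235957/39326) = 1/(71286404675/11881013816) = 11881013816/71286404675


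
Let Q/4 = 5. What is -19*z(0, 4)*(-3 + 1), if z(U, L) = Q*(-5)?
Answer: -3800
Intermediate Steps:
Q = 20 (Q = 4*5 = 20)
z(U, L) = -100 (z(U, L) = 20*(-5) = -100)
-19*z(0, 4)*(-3 + 1) = -(-1900)*(-3 + 1) = -(-1900)*(-2) = -19*200 = -3800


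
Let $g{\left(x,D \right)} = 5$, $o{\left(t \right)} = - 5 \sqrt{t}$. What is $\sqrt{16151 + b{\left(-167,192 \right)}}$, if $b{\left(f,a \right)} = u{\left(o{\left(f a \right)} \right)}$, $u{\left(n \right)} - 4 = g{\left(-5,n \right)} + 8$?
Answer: $2 \sqrt{4042} \approx 127.15$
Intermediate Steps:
$u{\left(n \right)} = 17$ ($u{\left(n \right)} = 4 + \left(5 + 8\right) = 4 + 13 = 17$)
$b{\left(f,a \right)} = 17$
$\sqrt{16151 + b{\left(-167,192 \right)}} = \sqrt{16151 + 17} = \sqrt{16168} = 2 \sqrt{4042}$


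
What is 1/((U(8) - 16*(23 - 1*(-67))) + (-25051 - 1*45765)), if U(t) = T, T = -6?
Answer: -1/72262 ≈ -1.3839e-5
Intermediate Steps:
U(t) = -6
1/((U(8) - 16*(23 - 1*(-67))) + (-25051 - 1*45765)) = 1/((-6 - 16*(23 - 1*(-67))) + (-25051 - 1*45765)) = 1/((-6 - 16*(23 + 67)) + (-25051 - 45765)) = 1/((-6 - 16*90) - 70816) = 1/((-6 - 1440) - 70816) = 1/(-1446 - 70816) = 1/(-72262) = -1/72262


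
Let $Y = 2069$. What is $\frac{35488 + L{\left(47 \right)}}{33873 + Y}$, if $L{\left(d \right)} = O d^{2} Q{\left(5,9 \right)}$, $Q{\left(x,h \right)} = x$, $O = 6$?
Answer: $\frac{50879}{17971} \approx 2.8312$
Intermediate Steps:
$L{\left(d \right)} = 30 d^{2}$ ($L{\left(d \right)} = 6 d^{2} \cdot 5 = 30 d^{2}$)
$\frac{35488 + L{\left(47 \right)}}{33873 + Y} = \frac{35488 + 30 \cdot 47^{2}}{33873 + 2069} = \frac{35488 + 30 \cdot 2209}{35942} = \left(35488 + 66270\right) \frac{1}{35942} = 101758 \cdot \frac{1}{35942} = \frac{50879}{17971}$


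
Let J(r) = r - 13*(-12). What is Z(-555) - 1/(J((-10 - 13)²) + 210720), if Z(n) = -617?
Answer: -130436886/211405 ≈ -617.00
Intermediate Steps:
J(r) = 156 + r (J(r) = r + 156 = 156 + r)
Z(-555) - 1/(J((-10 - 13)²) + 210720) = -617 - 1/((156 + (-10 - 13)²) + 210720) = -617 - 1/((156 + (-23)²) + 210720) = -617 - 1/((156 + 529) + 210720) = -617 - 1/(685 + 210720) = -617 - 1/211405 = -130436886/211405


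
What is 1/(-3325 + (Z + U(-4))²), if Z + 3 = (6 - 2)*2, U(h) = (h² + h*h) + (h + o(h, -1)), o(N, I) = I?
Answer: -1/2301 ≈ -0.00043459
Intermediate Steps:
U(h) = -1 + h + 2*h² (U(h) = (h² + h*h) + (h - 1) = (h² + h²) + (-1 + h) = 2*h² + (-1 + h) = -1 + h + 2*h²)
Z = 5 (Z = -3 + (6 - 2)*2 = -3 + 4*2 = -3 + 8 = 5)
1/(-3325 + (Z + U(-4))²) = 1/(-3325 + (5 + (-1 - 4 + 2*(-4)²))²) = 1/(-3325 + (5 + (-1 - 4 + 2*16))²) = 1/(-3325 + (5 + (-1 - 4 + 32))²) = 1/(-3325 + (5 + 27)²) = 1/(-3325 + 32²) = 1/(-3325 + 1024) = 1/(-2301) = -1/2301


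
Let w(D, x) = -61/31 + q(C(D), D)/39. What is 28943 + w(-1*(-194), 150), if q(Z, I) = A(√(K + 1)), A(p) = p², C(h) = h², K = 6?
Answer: 34989925/1209 ≈ 28941.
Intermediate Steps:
q(Z, I) = 7 (q(Z, I) = (√(6 + 1))² = (√7)² = 7)
w(D, x) = -2162/1209 (w(D, x) = -61/31 + 7/39 = -2162/1209)
28943 + w(-1*(-194), 150) = 28943 - 2162/1209 = 34989925/1209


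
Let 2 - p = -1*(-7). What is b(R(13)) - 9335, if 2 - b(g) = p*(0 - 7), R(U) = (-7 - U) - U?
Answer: -9368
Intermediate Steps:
R(U) = -7 - 2*U
p = -5 (p = 2 - (-1)*(-7) = 2 - 1*7 = 2 - 7 = -5)
b(g) = -33 (b(g) = 2 - (-5)*(0 - 7) = 2 - (-5)*(-7) = 2 - 1*35 = 2 - 35 = -33)
b(R(13)) - 9335 = -33 - 9335 = -9368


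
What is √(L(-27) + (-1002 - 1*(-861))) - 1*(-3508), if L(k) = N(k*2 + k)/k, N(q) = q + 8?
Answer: 3508 + I*√11202/9 ≈ 3508.0 + 11.76*I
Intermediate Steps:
N(q) = 8 + q
L(k) = (8 + 3*k)/k (L(k) = (8 + (k*2 + k))/k = (8 + (2*k + k))/k = (8 + 3*k)/k)
√(L(-27) + (-1002 - 1*(-861))) - 1*(-3508) = √((3 + 8/(-27)) + (-1002 - 1*(-861))) - 1*(-3508) = √((3 + 8*(-1/27)) + (-1002 + 861)) + 3508 = √((3 - 8/27) - 141) + 3508 = √(73/27 - 141) + 3508 = √(-3734/27) + 3508 = I*√11202/9 + 3508 = 3508 + I*√11202/9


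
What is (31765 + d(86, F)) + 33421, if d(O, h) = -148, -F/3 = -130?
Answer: 65038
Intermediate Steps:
F = 390 (F = -3*(-130) = 390)
(31765 + d(86, F)) + 33421 = (31765 - 148) + 33421 = 31617 + 33421 = 65038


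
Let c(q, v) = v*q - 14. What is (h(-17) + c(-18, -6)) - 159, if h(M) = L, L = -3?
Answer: -68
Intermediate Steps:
c(q, v) = -14 + q*v (c(q, v) = q*v - 14 = -14 + q*v)
h(M) = -3
(h(-17) + c(-18, -6)) - 159 = (-3 + (-14 - 18*(-6))) - 159 = (-3 + (-14 + 108)) - 159 = (-3 + 94) - 159 = 91 - 159 = -68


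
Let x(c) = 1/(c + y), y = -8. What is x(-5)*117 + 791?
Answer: 782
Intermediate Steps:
x(c) = 1/(-8 + c) (x(c) = 1/(c - 8) = 1/(-8 + c))
x(-5)*117 + 791 = 117/(-8 - 5) + 791 = 117/(-13) + 791 = -1/13*117 + 791 = -9 + 791 = 782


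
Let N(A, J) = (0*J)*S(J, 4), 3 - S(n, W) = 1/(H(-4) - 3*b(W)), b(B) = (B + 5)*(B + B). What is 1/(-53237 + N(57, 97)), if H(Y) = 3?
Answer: -1/53237 ≈ -1.8784e-5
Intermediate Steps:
b(B) = 2*B*(5 + B) (b(B) = (5 + B)*(2*B) = 2*B*(5 + B))
S(n, W) = 3 - 1/(3 - 6*W*(5 + W))
N(A, J) = 0 (N(A, J) = (0*J)*(2*(-4 + 9*4*(5 + 4))/(3*(-1 + 2*4*(5 + 4)))) = 0*(2*(-4 + 9*4*9)/(3*(-1 + 2*4*9))) = 0*(2*(-4 + 324)/(3*(-1 + 72))) = 0*((⅔)*320/71) = 0*((⅔)*(1/71)*320) = 0*(640/213) = 0)
1/(-53237 + N(57, 97)) = 1/(-53237 + 0) = 1/(-53237) = -1/53237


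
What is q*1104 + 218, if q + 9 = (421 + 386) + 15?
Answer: 897770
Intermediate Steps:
q = 813 (q = -9 + ((421 + 386) + 15) = -9 + (807 + 15) = -9 + 822 = 813)
q*1104 + 218 = 813*1104 + 218 = 897552 + 218 = 897770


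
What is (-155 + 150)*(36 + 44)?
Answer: -400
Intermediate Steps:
(-155 + 150)*(36 + 44) = -5*80 = -400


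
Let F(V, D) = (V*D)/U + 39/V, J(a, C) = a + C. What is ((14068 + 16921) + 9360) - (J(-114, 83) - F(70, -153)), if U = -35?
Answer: 2848059/70 ≈ 40687.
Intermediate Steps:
J(a, C) = C + a
F(V, D) = 39/V - D*V/35 (F(V, D) = (V*D)/(-35) + 39/V = (D*V)*(-1/35) + 39/V = -D*V/35 + 39/V = 39/V - D*V/35)
((14068 + 16921) + 9360) - (J(-114, 83) - F(70, -153)) = ((14068 + 16921) + 9360) - ((83 - 114) - (39/70 - 1/35*(-153)*70)) = (30989 + 9360) - (-31 - (39*(1/70) + 306)) = 40349 - (-31 - (39/70 + 306)) = 40349 - (-31 - 1*21459/70) = 40349 - (-31 - 21459/70) = 40349 - 1*(-23629/70) = 40349 + 23629/70 = 2848059/70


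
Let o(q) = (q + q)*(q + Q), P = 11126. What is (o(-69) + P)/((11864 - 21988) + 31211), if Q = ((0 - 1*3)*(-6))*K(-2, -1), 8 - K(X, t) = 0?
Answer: 776/21087 ≈ 0.036800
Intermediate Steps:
K(X, t) = 8 (K(X, t) = 8 - 1*0 = 8 + 0 = 8)
Q = 144 (Q = ((0 - 1*3)*(-6))*8 = ((0 - 3)*(-6))*8 = -3*(-6)*8 = 18*8 = 144)
o(q) = 2*q*(144 + q) (o(q) = (q + q)*(q + 144) = (2*q)*(144 + q) = 2*q*(144 + q))
(o(-69) + P)/((11864 - 21988) + 31211) = (2*(-69)*(144 - 69) + 11126)/((11864 - 21988) + 31211) = (2*(-69)*75 + 11126)/(-10124 + 31211) = (-10350 + 11126)/21087 = 776*(1/21087) = 776/21087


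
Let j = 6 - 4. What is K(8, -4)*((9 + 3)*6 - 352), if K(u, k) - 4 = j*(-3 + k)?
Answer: 2800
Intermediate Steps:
j = 2
K(u, k) = -2 + 2*k (K(u, k) = 4 + 2*(-3 + k) = 4 + (-6 + 2*k) = -2 + 2*k)
K(8, -4)*((9 + 3)*6 - 352) = (-2 + 2*(-4))*((9 + 3)*6 - 352) = (-2 - 8)*(12*6 - 352) = -10*(72 - 352) = -10*(-280) = 2800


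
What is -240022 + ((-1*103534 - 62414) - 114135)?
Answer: -520105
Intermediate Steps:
-240022 + ((-1*103534 - 62414) - 114135) = -240022 + ((-103534 - 62414) - 114135) = -240022 + (-165948 - 114135) = -240022 - 280083 = -520105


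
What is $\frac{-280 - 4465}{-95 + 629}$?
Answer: $- \frac{4745}{534} \approx -8.8858$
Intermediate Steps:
$\frac{-280 - 4465}{-95 + 629} = - \frac{4745}{534}$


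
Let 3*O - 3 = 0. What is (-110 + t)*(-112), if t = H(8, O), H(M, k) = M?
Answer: 11424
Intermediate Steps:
O = 1 (O = 1 + (⅓)*0 = 1 + 0 = 1)
t = 8
(-110 + t)*(-112) = (-110 + 8)*(-112) = -102*(-112) = 11424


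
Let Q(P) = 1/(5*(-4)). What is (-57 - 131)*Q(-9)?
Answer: 47/5 ≈ 9.4000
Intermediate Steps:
Q(P) = -1/20 (Q(P) = 1/(-20) = -1/20)
(-57 - 131)*Q(-9) = (-57 - 131)*(-1/20) = -188*(-1/20) = 47/5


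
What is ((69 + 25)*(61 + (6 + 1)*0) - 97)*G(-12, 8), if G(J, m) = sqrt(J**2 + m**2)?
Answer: 22548*sqrt(13) ≈ 81298.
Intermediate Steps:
((69 + 25)*(61 + (6 + 1)*0) - 97)*G(-12, 8) = ((69 + 25)*(61 + (6 + 1)*0) - 97)*sqrt((-12)**2 + 8**2) = (94*(61 + 7*0) - 97)*sqrt(144 + 64) = (94*(61 + 0) - 97)*sqrt(208) = (94*61 - 97)*(4*sqrt(13)) = (5734 - 97)*(4*sqrt(13)) = 5637*(4*sqrt(13)) = 22548*sqrt(13)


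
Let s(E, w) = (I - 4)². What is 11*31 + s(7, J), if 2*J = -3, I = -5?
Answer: 422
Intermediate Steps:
J = -3/2 (J = (½)*(-3) = -3/2 ≈ -1.5000)
s(E, w) = 81 (s(E, w) = (-5 - 4)² = (-9)² = 81)
11*31 + s(7, J) = 11*31 + 81 = 341 + 81 = 422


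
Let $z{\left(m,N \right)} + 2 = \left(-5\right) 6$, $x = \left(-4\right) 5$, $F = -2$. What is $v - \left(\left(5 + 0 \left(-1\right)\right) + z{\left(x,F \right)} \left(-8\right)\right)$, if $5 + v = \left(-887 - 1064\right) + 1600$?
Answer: $-617$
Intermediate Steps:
$x = -20$
$z{\left(m,N \right)} = -32$ ($z{\left(m,N \right)} = -2 - 30 = -32$)
$v = -356$ ($v = -5 + \left(\left(-887 - 1064\right) + 1600\right) = -5 + \left(-1951 + 1600\right) = -5 - 351 = -356$)
$v - \left(\left(5 + 0 \left(-1\right)\right) + z{\left(x,F \right)} \left(-8\right)\right) = -356 - \left(\left(5 + 0 \left(-1\right)\right) - -256\right) = -356 - \left(\left(5 + 0\right) + 256\right) = -356 - \left(5 + 256\right) = -356 - 261 = -617$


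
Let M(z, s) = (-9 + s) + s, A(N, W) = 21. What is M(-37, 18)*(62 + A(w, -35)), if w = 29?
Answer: 2241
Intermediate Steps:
M(z, s) = -9 + 2*s
M(-37, 18)*(62 + A(w, -35)) = (-9 + 2*18)*(62 + 21) = (-9 + 36)*83 = 27*83 = 2241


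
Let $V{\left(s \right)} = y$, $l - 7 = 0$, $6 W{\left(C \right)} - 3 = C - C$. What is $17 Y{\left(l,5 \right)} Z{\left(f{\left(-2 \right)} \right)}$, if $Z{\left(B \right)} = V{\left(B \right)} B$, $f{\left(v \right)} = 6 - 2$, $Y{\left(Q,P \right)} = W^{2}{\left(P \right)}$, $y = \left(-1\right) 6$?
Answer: $-102$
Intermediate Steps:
$W{\left(C \right)} = \frac{1}{2}$ ($W{\left(C \right)} = \frac{1}{2} + \frac{C - C}{6} = \frac{1}{2} + \frac{1}{6} \cdot 0 = \frac{1}{2} + 0 = \frac{1}{2}$)
$l = 7$ ($l = 7 + 0 = 7$)
$y = -6$
$V{\left(s \right)} = -6$
$Y{\left(Q,P \right)} = \frac{1}{4}$ ($Y{\left(Q,P \right)} = \left(\frac{1}{2}\right)^{2} = \frac{1}{4}$)
$f{\left(v \right)} = 4$
$Z{\left(B \right)} = - 6 B$
$17 Y{\left(l,5 \right)} Z{\left(f{\left(-2 \right)} \right)} = 17 \cdot \frac{1}{4} \left(\left(-6\right) 4\right) = \frac{17}{4} \left(-24\right) = -102$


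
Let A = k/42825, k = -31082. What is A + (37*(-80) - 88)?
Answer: -130561682/42825 ≈ -3048.7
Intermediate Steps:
A = -31082/42825 ≈ -0.72579
A + (37*(-80) - 88) = -31082/42825 + (37*(-80) - 88) = -31082/42825 + (-2960 - 88) = -31082/42825 - 3048 = -130561682/42825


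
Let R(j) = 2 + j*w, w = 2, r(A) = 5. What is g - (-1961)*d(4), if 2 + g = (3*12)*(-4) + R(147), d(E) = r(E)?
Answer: 9955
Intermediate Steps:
d(E) = 5
R(j) = 2 + 2*j (R(j) = 2 + j*2 = 2 + 2*j)
g = 150 (g = -2 + ((3*12)*(-4) + (2 + 2*147)) = -2 + (36*(-4) + (2 + 294)) = -2 + (-144 + 296) = -2 + 152 = 150)
g - (-1961)*d(4) = 150 - (-1961)*5 = 150 - 1*(-9805) = 150 + 9805 = 9955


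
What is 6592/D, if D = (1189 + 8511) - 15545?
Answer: -6592/5845 ≈ -1.1278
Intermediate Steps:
D = -5845 (D = 9700 - 15545 = -5845)
6592/D = 6592/(-5845) = 6592*(-1/5845) = -6592/5845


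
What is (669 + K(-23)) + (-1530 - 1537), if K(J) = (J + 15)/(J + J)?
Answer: -55150/23 ≈ -2397.8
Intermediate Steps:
K(J) = (15 + J)/(2*J) (K(J) = (15 + J)/((2*J)) = (15 + J)*(1/(2*J)) = (15 + J)/(2*J))
(669 + K(-23)) + (-1530 - 1537) = (669 + (½)*(15 - 23)/(-23)) + (-1530 - 1537) = (669 + (½)*(-1/23)*(-8)) - 3067 = (669 + 4/23) - 3067 = 15391/23 - 3067 = -55150/23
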